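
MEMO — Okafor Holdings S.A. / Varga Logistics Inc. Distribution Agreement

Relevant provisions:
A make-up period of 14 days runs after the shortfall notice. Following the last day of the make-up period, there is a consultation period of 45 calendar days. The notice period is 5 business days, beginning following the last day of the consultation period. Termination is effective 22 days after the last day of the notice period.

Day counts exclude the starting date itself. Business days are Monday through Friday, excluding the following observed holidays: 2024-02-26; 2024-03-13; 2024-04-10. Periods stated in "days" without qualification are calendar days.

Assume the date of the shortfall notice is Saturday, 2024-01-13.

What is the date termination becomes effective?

2024-04-11

Adding 14 calendar days to 2024-01-13 gives 2024-01-27, which is the last day of the make-up period.
Adding 45 calendar days to 2024-01-27 gives 2024-03-12, which is the last day of the consultation period.
The last day of the notice period: counting 5 business days from Tuesday, 2024-03-12 (Mar 14, Mar 15, Mar 18, Mar 19, Mar 20, skipping weekends and the listed holiday on Mar 13) reaches Wednesday, 2024-03-20.
Adding 22 calendar days to 2024-03-20 gives 2024-04-11, which is the date termination becomes effective.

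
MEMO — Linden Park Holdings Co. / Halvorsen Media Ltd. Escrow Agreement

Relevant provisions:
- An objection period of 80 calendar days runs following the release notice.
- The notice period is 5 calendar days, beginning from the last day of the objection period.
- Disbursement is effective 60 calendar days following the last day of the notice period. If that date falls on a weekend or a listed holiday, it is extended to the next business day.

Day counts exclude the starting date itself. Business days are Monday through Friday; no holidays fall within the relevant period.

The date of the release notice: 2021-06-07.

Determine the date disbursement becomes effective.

The last day of the objection period: 80 calendar days after 2021-06-07 is 2021-08-26.
The last day of the notice period: 5 calendar days after 2021-08-26 is 2021-08-31.
The date disbursement becomes effective: 60 calendar days after 2021-08-31 is 2021-10-30. That falls on a Saturday, so it rolls to the next business day, Monday, 2021-11-01.

2021-11-01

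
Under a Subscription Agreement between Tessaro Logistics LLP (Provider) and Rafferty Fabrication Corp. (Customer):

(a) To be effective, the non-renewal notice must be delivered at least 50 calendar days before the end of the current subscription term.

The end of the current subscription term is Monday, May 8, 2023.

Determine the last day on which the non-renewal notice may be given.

March 19, 2023

May 8, 2023 minus 50 days is March 19, 2023.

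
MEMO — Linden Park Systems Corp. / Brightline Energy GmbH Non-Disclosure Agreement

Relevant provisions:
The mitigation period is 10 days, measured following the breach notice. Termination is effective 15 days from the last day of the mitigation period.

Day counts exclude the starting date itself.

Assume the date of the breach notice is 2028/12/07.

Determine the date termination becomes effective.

The last day of the mitigation period: 2028/12/07 + 10 days = 2028/12/17.
The date termination becomes effective: 2028/12/17 + 15 days = 2029/01/01.

2029/01/01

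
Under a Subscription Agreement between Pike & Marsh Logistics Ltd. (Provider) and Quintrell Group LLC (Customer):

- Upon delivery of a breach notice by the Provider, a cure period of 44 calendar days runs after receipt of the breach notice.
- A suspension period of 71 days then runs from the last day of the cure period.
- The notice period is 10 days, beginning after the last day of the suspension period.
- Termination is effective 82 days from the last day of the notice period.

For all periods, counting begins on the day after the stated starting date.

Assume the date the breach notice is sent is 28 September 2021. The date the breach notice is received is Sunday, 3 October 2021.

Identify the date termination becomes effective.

Adding 44 calendar days to 3 October 2021 gives 16 November 2021, which is the last day of the cure period.
Adding 71 calendar days to 16 November 2021 gives 26 January 2022, which is the last day of the suspension period.
The last day of the notice period: 26 January 2022 + 10 days = 5 February 2022.
The date termination becomes effective: 82 calendar days after 5 February 2022 is 28 April 2022.

28 April 2022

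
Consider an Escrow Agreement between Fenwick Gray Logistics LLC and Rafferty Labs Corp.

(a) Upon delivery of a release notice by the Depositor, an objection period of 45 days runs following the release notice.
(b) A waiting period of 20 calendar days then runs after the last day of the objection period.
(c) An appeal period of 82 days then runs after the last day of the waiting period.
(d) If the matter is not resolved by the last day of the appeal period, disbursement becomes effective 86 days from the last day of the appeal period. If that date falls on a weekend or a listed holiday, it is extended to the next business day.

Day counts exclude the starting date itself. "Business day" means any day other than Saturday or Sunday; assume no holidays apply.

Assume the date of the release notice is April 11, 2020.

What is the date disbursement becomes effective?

November 30, 2020

The last day of the objection period: 45 calendar days after April 11, 2020 is May 26, 2020.
The last day of the waiting period: May 26, 2020 + 20 days = June 15, 2020.
The last day of the appeal period: June 15, 2020 + 82 days = September 5, 2020.
The date disbursement becomes effective: September 5, 2020 + 86 days = November 30, 2020. November 30, 2020 is a Monday, so no roll-forward applies.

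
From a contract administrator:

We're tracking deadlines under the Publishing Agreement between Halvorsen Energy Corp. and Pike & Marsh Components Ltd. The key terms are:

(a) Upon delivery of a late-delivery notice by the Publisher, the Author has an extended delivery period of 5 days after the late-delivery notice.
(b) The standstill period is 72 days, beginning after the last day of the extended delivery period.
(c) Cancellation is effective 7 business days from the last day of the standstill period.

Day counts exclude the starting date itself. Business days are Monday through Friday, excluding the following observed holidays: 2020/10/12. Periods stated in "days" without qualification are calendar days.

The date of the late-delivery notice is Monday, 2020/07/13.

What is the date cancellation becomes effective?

2020/10/07

Adding 5 calendar days to 2020/07/13 gives 2020/07/18, which is the last day of the extended delivery period.
The last day of the standstill period: 72 calendar days after 2020/07/18 is 2020/09/28.
From Monday, 2020/09/28, 7 business days (Sep 29, Sep 30, Oct 1, Oct 2, Oct 5, Oct 6, Oct 7, skipping weekends) brings us to Wednesday, 2020/10/07, which is the date cancellation becomes effective.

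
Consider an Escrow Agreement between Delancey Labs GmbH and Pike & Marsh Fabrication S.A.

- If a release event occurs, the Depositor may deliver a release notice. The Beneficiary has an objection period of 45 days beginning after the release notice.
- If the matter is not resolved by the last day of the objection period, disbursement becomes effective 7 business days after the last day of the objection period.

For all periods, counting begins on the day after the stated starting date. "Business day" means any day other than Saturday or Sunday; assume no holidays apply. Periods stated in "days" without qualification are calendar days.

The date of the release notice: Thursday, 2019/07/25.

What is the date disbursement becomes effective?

The last day of the objection period: 2019/07/25 + 45 days = 2019/09/08.
The date disbursement becomes effective: 7 business days after Sunday, 2019/09/08, skipping weekends — Sep 9, Sep 10, Sep 11, Sep 12, Sep 13, Sep 16, Sep 17 — lands on Tuesday, 2019/09/17.

2019/09/17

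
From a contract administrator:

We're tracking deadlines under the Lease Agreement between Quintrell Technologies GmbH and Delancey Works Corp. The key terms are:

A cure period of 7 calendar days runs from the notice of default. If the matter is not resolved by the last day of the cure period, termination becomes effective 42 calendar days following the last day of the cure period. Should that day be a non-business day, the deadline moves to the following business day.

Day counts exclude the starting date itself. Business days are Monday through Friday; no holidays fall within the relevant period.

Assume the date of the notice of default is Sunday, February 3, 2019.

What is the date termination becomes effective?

March 25, 2019

The last day of the cure period: February 3, 2019 + 7 days = February 10, 2019.
Adding 42 calendar days to February 10, 2019 gives March 24, 2019, which is the date termination becomes effective. That falls on a Sunday, so it rolls to the next business day, Monday, March 25, 2019.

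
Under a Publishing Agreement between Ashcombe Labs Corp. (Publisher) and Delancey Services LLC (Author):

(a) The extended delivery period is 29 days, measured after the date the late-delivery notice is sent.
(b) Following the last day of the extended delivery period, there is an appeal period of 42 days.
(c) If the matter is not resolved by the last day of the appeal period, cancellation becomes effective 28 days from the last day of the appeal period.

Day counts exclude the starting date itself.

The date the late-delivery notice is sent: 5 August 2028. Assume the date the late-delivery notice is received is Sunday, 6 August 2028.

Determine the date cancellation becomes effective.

The last day of the extended delivery period: 5 August 2028 + 29 days = 3 September 2028.
The last day of the appeal period: 42 calendar days after 3 September 2028 is 15 October 2028.
Adding 28 calendar days to 15 October 2028 gives 12 November 2028, which is the date cancellation becomes effective.

12 November 2028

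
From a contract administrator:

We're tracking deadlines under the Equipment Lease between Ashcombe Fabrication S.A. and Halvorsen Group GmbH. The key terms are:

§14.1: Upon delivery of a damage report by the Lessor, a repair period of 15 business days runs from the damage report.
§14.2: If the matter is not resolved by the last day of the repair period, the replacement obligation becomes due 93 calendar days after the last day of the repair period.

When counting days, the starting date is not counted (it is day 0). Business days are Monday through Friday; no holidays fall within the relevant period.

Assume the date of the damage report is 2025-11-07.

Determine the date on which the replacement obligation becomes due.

2026-03-01

The last day of the repair period: 15 business days after Friday, 2025-11-07, skipping weekends — Nov 10, Nov 11, Nov 12, Nov 13, …, Nov 26, Nov 27, Nov 28 — lands on Friday, 2025-11-28.
Adding 93 calendar days to 2025-11-28 gives 2026-03-01, which is the date on which the replacement obligation becomes due.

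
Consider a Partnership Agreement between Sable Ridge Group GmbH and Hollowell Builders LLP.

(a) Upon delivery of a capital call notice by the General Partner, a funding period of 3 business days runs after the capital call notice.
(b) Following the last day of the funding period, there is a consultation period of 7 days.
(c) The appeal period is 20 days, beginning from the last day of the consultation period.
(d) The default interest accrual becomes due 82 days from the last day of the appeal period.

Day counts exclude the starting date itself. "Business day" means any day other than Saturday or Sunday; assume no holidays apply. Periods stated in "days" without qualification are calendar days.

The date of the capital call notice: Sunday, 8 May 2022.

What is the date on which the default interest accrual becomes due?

The last day of the funding period: counting 3 business days from Sunday, 8 May 2022 (May 9, May 10, May 11, skipping weekends) reaches Wednesday, 11 May 2022.
The last day of the consultation period: 11 May 2022 + 7 days = 18 May 2022.
Adding 20 calendar days to 18 May 2022 gives 7 June 2022, which is the last day of the appeal period.
Adding 82 calendar days to 7 June 2022 gives 28 August 2022, which is the date on which the default interest accrual becomes due.

28 August 2022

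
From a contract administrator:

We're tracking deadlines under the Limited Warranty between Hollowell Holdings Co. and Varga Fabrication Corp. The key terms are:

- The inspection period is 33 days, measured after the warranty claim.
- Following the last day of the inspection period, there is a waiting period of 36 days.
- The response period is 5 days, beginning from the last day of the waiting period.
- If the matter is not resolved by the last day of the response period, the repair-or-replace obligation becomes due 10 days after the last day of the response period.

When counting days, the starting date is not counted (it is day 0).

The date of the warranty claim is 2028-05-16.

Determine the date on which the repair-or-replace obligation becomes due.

The last day of the inspection period: 2028-05-16 + 33 days = 2028-06-18.
The last day of the waiting period: 36 calendar days after 2028-06-18 is 2028-07-24.
The last day of the response period: 2028-07-24 + 5 days = 2028-07-29.
The date on which the repair-or-replace obligation becomes due: 10 calendar days after 2028-07-29 is 2028-08-08.

2028-08-08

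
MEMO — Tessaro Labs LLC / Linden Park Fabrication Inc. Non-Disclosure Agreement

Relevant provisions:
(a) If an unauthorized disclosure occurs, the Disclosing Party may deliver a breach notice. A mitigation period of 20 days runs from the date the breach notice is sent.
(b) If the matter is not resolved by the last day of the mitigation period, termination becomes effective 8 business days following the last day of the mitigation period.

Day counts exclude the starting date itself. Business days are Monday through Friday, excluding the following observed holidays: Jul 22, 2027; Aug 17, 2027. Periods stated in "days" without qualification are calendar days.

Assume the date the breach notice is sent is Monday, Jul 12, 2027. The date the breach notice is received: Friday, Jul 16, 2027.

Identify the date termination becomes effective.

Aug 11, 2027

Adding 20 calendar days to Jul 12, 2027 gives Aug 1, 2027, which is the last day of the mitigation period.
From Sunday, Aug 1, 2027, 8 business days (Aug 2, Aug 3, Aug 4, Aug 5, Aug 6, Aug 9, Aug 10, Aug 11, skipping weekends) brings us to Wednesday, Aug 11, 2027, which is the date termination becomes effective.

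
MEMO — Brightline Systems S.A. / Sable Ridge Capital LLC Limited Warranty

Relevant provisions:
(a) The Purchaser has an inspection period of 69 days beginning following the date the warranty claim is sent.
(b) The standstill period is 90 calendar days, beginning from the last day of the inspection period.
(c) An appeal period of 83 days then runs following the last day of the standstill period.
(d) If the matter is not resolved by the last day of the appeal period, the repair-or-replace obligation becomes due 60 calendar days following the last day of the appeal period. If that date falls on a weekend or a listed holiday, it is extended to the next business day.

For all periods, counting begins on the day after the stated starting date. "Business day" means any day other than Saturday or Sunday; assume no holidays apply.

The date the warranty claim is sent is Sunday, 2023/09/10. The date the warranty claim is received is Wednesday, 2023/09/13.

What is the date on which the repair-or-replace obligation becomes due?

2024/07/08

The last day of the inspection period: 2023/09/10 + 69 days = 2023/11/18.
The last day of the standstill period: 2023/11/18 + 90 days = 2024/02/16.
Adding 83 calendar days to 2024/02/16 gives 2024/05/09, which is the last day of the appeal period.
The date on which the repair-or-replace obligation becomes due: 60 calendar days after 2024/05/09 is 2024/07/08. 2024/07/08 is a Monday, so no roll-forward applies.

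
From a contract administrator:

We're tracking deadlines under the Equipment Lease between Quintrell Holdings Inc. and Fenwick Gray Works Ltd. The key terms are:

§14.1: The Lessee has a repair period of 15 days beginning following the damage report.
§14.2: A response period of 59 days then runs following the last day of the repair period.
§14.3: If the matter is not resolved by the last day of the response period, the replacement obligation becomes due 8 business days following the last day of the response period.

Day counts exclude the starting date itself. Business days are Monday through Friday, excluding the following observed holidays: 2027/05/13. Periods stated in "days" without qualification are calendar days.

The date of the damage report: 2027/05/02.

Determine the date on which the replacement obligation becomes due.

The last day of the repair period: 15 calendar days after 2027/05/02 is 2027/05/17.
The last day of the response period: 2027/05/17 + 59 days = 2027/07/15.
From Thursday, 2027/07/15, 8 business days (Jul 16, Jul 19, Jul 20, Jul 21, Jul 22, Jul 23, Jul 26, Jul 27, skipping weekends) brings us to Tuesday, 2027/07/27, which is the date on which the replacement obligation becomes due.

2027/07/27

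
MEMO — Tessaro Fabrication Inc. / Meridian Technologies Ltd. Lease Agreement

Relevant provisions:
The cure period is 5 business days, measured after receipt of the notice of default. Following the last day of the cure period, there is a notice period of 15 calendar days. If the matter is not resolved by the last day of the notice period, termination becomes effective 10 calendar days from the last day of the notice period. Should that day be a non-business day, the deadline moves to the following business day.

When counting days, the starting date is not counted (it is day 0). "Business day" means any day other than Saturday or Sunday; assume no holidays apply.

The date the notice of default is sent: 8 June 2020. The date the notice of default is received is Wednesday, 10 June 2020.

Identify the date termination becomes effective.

13 July 2020

The last day of the cure period: counting 5 business days from Wednesday, 10 June 2020 (Jun 11, Jun 12, Jun 15, Jun 16, Jun 17, skipping weekends) reaches Wednesday, 17 June 2020.
The last day of the notice period: 17 June 2020 + 15 days = 2 July 2020.
The date termination becomes effective: 2 July 2020 + 10 days = 12 July 2020. That falls on a Sunday, so it rolls to the next business day, Monday, 13 July 2020.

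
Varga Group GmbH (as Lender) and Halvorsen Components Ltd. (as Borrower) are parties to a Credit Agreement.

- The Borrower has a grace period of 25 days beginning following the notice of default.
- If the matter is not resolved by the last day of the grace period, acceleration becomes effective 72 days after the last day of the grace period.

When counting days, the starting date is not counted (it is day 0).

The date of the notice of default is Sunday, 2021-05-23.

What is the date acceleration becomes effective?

2021-08-28

The last day of the grace period: 25 calendar days after 2021-05-23 is 2021-06-17.
The date acceleration becomes effective: 72 calendar days after 2021-06-17 is 2021-08-28.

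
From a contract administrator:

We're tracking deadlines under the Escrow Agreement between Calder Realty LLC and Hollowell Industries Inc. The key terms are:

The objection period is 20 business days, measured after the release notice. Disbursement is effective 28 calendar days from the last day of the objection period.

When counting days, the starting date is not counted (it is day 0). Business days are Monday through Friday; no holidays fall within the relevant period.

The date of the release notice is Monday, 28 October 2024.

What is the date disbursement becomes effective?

The last day of the objection period: 20 business days after Monday, 28 October 2024, skipping weekends — Oct 29, Oct 30, Oct 31, Nov 1, …, Nov 21, Nov 22, Nov 25 — lands on Monday, 25 November 2024.
The date disbursement becomes effective: 28 calendar days after 25 November 2024 is 23 December 2024.

23 December 2024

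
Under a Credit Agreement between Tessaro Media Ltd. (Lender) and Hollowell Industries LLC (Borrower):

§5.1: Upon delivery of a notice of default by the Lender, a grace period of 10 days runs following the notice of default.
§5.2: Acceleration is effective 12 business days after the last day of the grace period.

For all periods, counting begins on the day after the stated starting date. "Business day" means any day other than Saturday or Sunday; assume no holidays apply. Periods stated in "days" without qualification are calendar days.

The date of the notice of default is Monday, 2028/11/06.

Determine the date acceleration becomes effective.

2028/12/04

The last day of the grace period: 10 calendar days after 2028/11/06 is 2028/11/16.
The date acceleration becomes effective: 12 business days after Thursday, 2028/11/16, skipping weekends — Nov 17, Nov 20, Nov 21, Nov 22, …, Nov 30, Dec 1, Dec 4 — lands on Monday, 2028/12/04.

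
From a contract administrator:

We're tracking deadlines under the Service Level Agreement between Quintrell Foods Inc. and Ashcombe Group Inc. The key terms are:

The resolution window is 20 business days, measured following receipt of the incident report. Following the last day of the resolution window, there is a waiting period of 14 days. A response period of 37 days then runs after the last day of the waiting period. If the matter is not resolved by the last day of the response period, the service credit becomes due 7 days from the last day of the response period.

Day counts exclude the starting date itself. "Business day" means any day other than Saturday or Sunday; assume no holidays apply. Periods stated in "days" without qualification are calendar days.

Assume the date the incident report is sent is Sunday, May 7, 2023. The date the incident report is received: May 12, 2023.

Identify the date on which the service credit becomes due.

The last day of the resolution window: 20 business days after Friday, May 12, 2023, skipping weekends — May 15, May 16, May 17, May 18, …, Jun 7, Jun 8, Jun 9 — lands on Friday, June 9, 2023.
Adding 14 calendar days to June 9, 2023 gives June 23, 2023, which is the last day of the waiting period.
The last day of the response period: 37 calendar days after June 23, 2023 is July 30, 2023.
The date on which the service credit becomes due: 7 calendar days after July 30, 2023 is August 6, 2023.

August 6, 2023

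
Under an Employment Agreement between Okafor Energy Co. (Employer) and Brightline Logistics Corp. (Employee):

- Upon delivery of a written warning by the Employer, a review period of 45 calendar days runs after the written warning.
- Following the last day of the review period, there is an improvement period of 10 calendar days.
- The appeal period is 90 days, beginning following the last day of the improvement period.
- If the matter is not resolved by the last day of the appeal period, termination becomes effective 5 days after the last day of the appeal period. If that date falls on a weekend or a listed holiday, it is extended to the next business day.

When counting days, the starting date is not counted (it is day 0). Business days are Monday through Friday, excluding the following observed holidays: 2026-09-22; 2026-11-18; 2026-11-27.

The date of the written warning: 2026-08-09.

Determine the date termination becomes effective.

The last day of the review period: 45 calendar days after 2026-08-09 is 2026-09-23.
Adding 10 calendar days to 2026-09-23 gives 2026-10-03, which is the last day of the improvement period.
The last day of the appeal period: 90 calendar days after 2026-10-03 is 2027-01-01.
Adding 5 calendar days to 2027-01-01 gives 2027-01-06, which is the date termination becomes effective. 2027-01-06 is a Wednesday and is not a listed holiday, so no roll-forward applies.

2027-01-06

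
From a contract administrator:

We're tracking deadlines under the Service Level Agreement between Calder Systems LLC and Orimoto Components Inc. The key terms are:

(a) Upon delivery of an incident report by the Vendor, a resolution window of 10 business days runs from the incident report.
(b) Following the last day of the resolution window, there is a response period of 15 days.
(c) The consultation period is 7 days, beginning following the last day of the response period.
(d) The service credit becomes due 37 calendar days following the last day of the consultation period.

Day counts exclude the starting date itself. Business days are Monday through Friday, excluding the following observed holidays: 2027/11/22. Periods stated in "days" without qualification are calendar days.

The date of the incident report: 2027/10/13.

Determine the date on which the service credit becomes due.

From Wednesday, 2027/10/13, 10 business days (Oct 14, Oct 15, Oct 18, Oct 19, Oct 20, Oct 21, Oct 22, Oct 25, Oct 26, Oct 27, skipping weekends) brings us to Wednesday, 2027/10/27, which is the last day of the resolution window.
The last day of the response period: 2027/10/27 + 15 days = 2027/11/11.
Adding 7 calendar days to 2027/11/11 gives 2027/11/18, which is the last day of the consultation period.
The date on which the service credit becomes due: 37 calendar days after 2027/11/18 is 2027/12/25.

2027/12/25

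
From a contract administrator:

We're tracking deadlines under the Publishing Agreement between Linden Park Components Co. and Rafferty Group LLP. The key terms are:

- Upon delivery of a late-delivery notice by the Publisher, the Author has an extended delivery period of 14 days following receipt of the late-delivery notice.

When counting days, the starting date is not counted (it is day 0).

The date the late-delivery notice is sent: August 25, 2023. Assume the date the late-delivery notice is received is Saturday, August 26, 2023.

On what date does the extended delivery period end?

September 9, 2023

The last day of the extended delivery period: 14 calendar days after August 26, 2023 is September 9, 2023.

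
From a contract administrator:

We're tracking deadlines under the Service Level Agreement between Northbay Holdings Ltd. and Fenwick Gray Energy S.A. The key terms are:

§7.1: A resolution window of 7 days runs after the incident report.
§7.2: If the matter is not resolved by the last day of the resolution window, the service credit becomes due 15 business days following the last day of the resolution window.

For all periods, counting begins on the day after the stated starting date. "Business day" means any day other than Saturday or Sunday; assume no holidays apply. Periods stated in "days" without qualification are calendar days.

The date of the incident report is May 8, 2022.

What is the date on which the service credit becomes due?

The last day of the resolution window: 7 calendar days after May 8, 2022 is May 15, 2022.
The date on which the service credit becomes due: 15 business days after Sunday, May 15, 2022, skipping weekends — May 16, May 17, May 18, May 19, …, Jun 1, Jun 2, Jun 3 — lands on Friday, Jun 3, 2022.

Jun 3, 2022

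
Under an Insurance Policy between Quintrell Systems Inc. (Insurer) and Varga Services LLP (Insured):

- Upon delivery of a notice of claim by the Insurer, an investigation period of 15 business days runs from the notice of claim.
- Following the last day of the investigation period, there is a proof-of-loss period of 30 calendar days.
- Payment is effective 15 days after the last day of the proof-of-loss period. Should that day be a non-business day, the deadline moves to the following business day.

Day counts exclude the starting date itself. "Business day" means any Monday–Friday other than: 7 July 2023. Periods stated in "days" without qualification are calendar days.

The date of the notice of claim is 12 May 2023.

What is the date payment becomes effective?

17 July 2023

From Friday, 12 May 2023, 15 business days (May 15, May 16, May 17, May 18, …, May 31, Jun 1, Jun 2, skipping weekends) brings us to Friday, 2 June 2023, which is the last day of the investigation period.
The last day of the proof-of-loss period: 30 calendar days after 2 June 2023 is 2 July 2023.
Adding 15 calendar days to 2 July 2023 gives 17 July 2023, which is the date payment becomes effective. 17 July 2023 is a Monday and is not a listed holiday, so no roll-forward applies.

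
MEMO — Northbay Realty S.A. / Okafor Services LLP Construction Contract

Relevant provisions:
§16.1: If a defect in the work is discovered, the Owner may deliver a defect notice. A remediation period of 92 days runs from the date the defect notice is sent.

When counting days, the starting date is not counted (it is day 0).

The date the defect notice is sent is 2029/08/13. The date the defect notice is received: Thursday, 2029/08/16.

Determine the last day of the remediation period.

2029/11/13

Adding 92 calendar days to 2029/08/13 gives 2029/11/13, which is the last day of the remediation period.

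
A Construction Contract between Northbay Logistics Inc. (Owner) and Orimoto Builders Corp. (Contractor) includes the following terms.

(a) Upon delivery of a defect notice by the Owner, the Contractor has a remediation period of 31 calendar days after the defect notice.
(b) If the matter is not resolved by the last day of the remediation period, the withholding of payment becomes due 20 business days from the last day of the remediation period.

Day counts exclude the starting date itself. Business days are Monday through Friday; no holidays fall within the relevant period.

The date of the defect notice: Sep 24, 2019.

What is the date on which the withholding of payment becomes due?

The last day of the remediation period: Sep 24, 2019 + 31 days = Oct 25, 2019.
From Friday, Oct 25, 2019, 20 business days (Oct 28, Oct 29, Oct 30, Oct 31, …, Nov 20, Nov 21, Nov 22, skipping weekends) brings us to Friday, Nov 22, 2019, which is the date on which the withholding of payment becomes due.

Nov 22, 2019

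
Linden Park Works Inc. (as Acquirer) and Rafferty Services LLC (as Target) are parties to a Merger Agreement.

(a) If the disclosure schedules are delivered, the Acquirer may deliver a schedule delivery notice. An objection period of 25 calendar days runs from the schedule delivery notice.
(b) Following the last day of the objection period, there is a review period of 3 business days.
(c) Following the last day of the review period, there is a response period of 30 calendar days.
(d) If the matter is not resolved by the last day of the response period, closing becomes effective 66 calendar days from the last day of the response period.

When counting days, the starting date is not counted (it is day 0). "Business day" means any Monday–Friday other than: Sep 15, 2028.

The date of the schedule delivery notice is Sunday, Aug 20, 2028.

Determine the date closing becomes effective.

The last day of the objection period: Aug 20, 2028 + 25 days = Sep 14, 2028.
The last day of the review period: 3 business days after Thursday, Sep 14, 2028, skipping weekends and the listed holiday on Sep 15 — Sep 18, Sep 19, Sep 20 — lands on Wednesday, Sep 20, 2028.
The last day of the response period: 30 calendar days after Sep 20, 2028 is Oct 20, 2028.
The date closing becomes effective: Oct 20, 2028 + 66 days = Dec 25, 2028.

Dec 25, 2028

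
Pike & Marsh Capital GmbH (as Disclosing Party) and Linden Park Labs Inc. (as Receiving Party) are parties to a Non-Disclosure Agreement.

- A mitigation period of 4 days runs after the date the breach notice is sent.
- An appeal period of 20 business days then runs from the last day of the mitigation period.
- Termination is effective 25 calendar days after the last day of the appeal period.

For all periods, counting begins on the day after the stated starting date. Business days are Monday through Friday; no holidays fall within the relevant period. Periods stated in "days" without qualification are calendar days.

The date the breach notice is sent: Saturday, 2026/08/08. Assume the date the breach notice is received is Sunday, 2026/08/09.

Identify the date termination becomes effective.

2026/10/04

The last day of the mitigation period: 4 calendar days after 2026/08/08 is 2026/08/12.
From Wednesday, 2026/08/12, 20 business days (Aug 13, Aug 14, Aug 17, Aug 18, …, Sep 7, Sep 8, Sep 9, skipping weekends) brings us to Wednesday, 2026/09/09, which is the last day of the appeal period.
The date termination becomes effective: 2026/09/09 + 25 days = 2026/10/04.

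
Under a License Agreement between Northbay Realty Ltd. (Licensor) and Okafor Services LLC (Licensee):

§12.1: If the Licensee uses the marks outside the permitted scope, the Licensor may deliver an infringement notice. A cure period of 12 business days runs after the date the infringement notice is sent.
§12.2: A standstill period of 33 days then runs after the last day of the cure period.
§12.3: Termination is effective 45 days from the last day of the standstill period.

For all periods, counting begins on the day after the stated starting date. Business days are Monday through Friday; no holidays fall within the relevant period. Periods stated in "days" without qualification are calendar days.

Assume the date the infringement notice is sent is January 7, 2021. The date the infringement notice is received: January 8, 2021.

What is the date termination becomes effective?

April 13, 2021

The last day of the cure period: counting 12 business days from Thursday, January 7, 2021 (Jan 8, Jan 11, Jan 12, Jan 13, …, Jan 21, Jan 22, Jan 25, skipping weekends) reaches Monday, January 25, 2021.
The last day of the standstill period: January 25, 2021 + 33 days = February 27, 2021.
The date termination becomes effective: February 27, 2021 + 45 days = April 13, 2021.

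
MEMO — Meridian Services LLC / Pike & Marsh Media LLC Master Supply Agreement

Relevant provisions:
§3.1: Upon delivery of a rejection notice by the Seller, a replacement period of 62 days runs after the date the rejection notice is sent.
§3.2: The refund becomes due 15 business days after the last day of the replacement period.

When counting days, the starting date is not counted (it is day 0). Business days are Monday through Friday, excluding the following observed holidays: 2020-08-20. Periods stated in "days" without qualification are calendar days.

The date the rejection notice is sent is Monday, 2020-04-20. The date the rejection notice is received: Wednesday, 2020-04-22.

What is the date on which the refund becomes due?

Adding 62 calendar days to 2020-04-20 gives 2020-06-21, which is the last day of the replacement period.
From Sunday, 2020-06-21, 15 business days (Jun 22, Jun 23, Jun 24, Jun 25, …, Jul 8, Jul 9, Jul 10, skipping weekends) brings us to Friday, 2020-07-10, which is the date on which the refund becomes due.

2020-07-10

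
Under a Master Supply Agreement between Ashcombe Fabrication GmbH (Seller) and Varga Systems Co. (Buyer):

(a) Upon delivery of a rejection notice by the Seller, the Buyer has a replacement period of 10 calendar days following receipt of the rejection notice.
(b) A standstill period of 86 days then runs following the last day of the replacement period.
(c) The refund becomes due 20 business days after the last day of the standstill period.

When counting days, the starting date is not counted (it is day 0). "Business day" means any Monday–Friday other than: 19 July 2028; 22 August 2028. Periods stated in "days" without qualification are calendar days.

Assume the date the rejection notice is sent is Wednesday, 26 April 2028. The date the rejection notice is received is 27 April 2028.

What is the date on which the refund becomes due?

30 August 2028

Adding 10 calendar days to 27 April 2028 gives 7 May 2028, which is the last day of the replacement period.
Adding 86 calendar days to 7 May 2028 gives 1 August 2028, which is the last day of the standstill period.
The date on which the refund becomes due: counting 20 business days from Tuesday, 1 August 2028 (Aug 2, Aug 3, Aug 4, Aug 7, …, Aug 28, Aug 29, Aug 30, skipping weekends and the listed holiday on Aug 22) reaches Wednesday, 30 August 2028.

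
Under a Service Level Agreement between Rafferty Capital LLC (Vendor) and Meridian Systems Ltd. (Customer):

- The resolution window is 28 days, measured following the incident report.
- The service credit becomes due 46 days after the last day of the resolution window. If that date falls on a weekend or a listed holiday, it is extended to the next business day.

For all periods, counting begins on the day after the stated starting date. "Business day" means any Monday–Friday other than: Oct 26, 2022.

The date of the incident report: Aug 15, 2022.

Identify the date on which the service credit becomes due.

Oct 28, 2022

Adding 28 calendar days to Aug 15, 2022 gives Sep 12, 2022, which is the last day of the resolution window.
The date on which the service credit becomes due: 46 calendar days after Sep 12, 2022 is Oct 28, 2022. Oct 28, 2022 is a Friday and is not a listed holiday, so no roll-forward applies.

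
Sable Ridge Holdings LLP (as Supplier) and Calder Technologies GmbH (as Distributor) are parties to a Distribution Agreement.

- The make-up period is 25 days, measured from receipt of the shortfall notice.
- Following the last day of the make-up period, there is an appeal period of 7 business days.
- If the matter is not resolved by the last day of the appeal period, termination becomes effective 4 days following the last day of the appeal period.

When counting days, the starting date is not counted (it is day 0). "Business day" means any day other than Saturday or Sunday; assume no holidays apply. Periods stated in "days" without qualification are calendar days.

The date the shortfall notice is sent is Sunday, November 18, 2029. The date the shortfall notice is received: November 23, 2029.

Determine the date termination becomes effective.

December 31, 2029

Adding 25 calendar days to November 23, 2029 gives December 18, 2029, which is the last day of the make-up period.
The last day of the appeal period: counting 7 business days from Tuesday, December 18, 2029 (Dec 19, Dec 20, Dec 21, Dec 24, Dec 25, Dec 26, Dec 27, skipping weekends) reaches Thursday, December 27, 2029.
The date termination becomes effective: 4 calendar days after December 27, 2029 is December 31, 2029.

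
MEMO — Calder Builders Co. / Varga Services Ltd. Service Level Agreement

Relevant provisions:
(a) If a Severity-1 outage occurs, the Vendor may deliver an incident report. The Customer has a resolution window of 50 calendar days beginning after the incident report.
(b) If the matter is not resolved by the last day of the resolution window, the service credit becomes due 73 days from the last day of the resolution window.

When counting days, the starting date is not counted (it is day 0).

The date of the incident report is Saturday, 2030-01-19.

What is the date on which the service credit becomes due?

The last day of the resolution window: 2030-01-19 + 50 days = 2030-03-10.
Adding 73 calendar days to 2030-03-10 gives 2030-05-22, which is the date on which the service credit becomes due.

2030-05-22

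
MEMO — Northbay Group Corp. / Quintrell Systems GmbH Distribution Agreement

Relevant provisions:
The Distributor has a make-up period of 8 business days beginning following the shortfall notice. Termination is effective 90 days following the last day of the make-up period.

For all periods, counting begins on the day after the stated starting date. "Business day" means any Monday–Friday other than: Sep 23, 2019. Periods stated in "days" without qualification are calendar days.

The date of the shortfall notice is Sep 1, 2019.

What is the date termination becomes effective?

The last day of the make-up period: counting 8 business days from Sunday, Sep 1, 2019 (Sep 2, Sep 3, Sep 4, Sep 5, Sep 6, Sep 9, Sep 10, Sep 11, skipping weekends) reaches Wednesday, Sep 11, 2019.
The date termination becomes effective: Sep 11, 2019 + 90 days = Dec 10, 2019.

Dec 10, 2019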